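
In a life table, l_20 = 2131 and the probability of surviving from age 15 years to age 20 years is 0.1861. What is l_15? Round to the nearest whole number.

l_15 = l_20 / p = 2131 / 0.1861 = 11451.

11451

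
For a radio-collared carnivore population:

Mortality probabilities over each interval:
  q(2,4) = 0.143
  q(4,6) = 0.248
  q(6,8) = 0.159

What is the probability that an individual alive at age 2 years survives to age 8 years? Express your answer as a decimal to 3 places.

The overall survival probability is (1 − 0.143) × (1 − 0.248) × (1 − 0.159).
= 0.857 × 0.752 × 0.841 = 0.541994.

0.542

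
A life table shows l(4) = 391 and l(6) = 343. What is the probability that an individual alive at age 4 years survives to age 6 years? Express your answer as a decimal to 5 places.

0.87724

The conditional survival probability is l(6)/l(4) = 343/391 = 0.877238.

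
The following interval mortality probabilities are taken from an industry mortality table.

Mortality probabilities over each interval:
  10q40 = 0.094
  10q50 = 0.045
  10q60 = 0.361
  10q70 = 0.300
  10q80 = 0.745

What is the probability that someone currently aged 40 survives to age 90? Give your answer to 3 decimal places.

0.099

Chaining the interval survival probabilities: (1 − 0.094) × (1 − 0.045) × (1 − 0.361) × (1 − 0.300) × (1 − 0.745).
= 0.906 × 0.955 × 0.639 × 0.700 × 0.255 = 0.098689.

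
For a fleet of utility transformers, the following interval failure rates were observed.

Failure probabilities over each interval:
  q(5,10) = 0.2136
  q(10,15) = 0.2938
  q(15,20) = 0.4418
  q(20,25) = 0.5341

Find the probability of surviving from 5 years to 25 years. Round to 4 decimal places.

P(survive 5→25) = (1 − 0.2136) × (1 − 0.2938) × (1 − 0.4418) × (1 − 0.5341).
= 0.7864 × 0.7062 × 0.5582 × 0.4659 = 0.144429.

0.1444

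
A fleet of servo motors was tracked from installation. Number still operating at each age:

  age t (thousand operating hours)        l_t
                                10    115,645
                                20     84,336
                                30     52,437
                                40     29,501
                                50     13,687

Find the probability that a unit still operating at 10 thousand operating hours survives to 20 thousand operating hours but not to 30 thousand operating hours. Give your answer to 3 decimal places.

0.276

This is the probability of reaching 20 but not 30, conditional on being operational at 10: (l_20 − l_30) / l_10.
= (84,336 − 52,437) / 115,645 = 31,899 / 115,645 = 0.275836.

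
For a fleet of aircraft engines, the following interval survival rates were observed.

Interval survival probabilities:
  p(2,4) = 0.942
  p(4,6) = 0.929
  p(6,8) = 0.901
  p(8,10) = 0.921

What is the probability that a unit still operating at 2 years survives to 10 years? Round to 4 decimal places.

P(survive 2→10) = 0.942 × 0.929 × 0.901 × 0.921.
= 0.726191.

0.7262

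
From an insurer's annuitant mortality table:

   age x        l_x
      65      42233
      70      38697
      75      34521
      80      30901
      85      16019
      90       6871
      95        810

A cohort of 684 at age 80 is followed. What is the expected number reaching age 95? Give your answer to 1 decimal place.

The relevant probability is 810/30901 = 0.026213.
Expected number = 684 × 0.026213 = 17.9.

17.9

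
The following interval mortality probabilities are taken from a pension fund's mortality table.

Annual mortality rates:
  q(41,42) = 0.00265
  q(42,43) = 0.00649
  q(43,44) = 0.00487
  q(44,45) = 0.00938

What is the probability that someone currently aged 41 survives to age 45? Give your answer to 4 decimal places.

0.9768

Survival from 41 to 45 is the product of surviving each interval: (1 − 0.00265) × (1 − 0.00649) × (1 − 0.00487) × (1 − 0.00938).
= 0.99735 × 0.99351 × 0.99513 × 0.99062 = 0.976802.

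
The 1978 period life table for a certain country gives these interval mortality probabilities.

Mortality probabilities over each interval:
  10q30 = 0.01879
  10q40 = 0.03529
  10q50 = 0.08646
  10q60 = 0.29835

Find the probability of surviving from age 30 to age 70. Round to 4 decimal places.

Chaining the interval survival probabilities: (1 − 0.01879) × (1 − 0.03529) × (1 − 0.08646) × (1 − 0.29835).
= 0.98121 × 0.96471 × 0.91354 × 0.70165 = 0.606746.

0.6067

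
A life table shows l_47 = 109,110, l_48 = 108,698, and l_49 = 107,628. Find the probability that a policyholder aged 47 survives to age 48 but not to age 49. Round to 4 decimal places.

We want 1|1q47 = (l_48 − l_49)/l_47.
This is the probability of reaching 48 but not 49, conditional on being alive at 47: (l_48 − l_49) / l_47.
= (108,698 − 107,628) / 109,110 = 1,070 / 109,110 = 0.009807.

0.0098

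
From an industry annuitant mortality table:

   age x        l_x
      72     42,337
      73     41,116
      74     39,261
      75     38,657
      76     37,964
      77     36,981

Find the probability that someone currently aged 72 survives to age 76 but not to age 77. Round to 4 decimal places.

0.0232

This is the probability of reaching 76 but not 77, conditional on being alive at 72: (l_76 − l_77) / l_72.
= (37,964 − 36,981) / 42,337 = 983 / 42,337 = 0.023218.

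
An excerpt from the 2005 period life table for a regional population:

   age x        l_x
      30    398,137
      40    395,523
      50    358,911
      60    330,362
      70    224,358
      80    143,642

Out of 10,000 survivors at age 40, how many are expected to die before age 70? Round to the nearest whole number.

The relevant probability is 1 − 224,358/395,523 = 0.432756.
Expected number = 10,000 × 0.432756 = 4328.

4328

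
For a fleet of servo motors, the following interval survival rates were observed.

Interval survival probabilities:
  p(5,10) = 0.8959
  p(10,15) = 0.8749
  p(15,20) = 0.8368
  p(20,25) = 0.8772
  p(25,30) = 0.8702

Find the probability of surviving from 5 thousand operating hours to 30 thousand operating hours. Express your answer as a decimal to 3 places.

0.501

Survival from 5 to 30 is the product of surviving each interval: 0.8959 × 0.8749 × 0.8368 × 0.8772 × 0.8702.
= 0.500677.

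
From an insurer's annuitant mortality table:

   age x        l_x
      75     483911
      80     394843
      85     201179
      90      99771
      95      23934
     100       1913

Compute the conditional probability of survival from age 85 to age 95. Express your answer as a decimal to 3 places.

We want 10p85 = l_95/l_85.
The conditional survival probability is l_95/l_85 = 23934/201179 = 0.118969.

0.119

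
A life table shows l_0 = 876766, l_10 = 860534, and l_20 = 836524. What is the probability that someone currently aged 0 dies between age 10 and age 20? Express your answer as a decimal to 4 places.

We want 10|10q0 = (l_10 − l_20)/l_0.
This is the probability of reaching 10 but not 20, conditional on being alive at 0: (l_10 − l_20) / l_0.
= (860534 − 836524) / 876766 = 24010 / 876766 = 0.027385.

0.0274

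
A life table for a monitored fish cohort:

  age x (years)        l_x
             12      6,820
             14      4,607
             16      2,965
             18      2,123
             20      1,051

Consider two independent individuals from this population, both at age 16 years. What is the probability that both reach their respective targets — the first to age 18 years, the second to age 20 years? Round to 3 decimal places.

p₁ = l_18/l_16 = 2,123/2,965 = 0.716020; p₂ = l_20/l_16 = 1,051/2,965 = 0.354469.
P(both) = p₁ × p₂ = 0.716020 × 0.354469 = 0.253807.

0.254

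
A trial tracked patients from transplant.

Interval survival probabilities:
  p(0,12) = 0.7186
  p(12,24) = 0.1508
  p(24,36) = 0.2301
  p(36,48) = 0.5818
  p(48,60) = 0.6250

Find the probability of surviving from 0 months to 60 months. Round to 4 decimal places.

Survival from 0 to 60 is the product of surviving each interval: 0.7186 × 0.1508 × 0.2301 × 0.5818 × 0.6250.
= 0.009067.

0.0091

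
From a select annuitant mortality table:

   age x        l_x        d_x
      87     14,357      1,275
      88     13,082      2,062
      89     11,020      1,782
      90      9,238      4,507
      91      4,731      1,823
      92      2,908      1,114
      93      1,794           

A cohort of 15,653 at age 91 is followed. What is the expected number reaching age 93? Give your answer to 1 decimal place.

5935.6

The relevant probability is 1,794/4,731 = 0.379201.
Expected number = 15,653 × 0.379201 = 5935.6.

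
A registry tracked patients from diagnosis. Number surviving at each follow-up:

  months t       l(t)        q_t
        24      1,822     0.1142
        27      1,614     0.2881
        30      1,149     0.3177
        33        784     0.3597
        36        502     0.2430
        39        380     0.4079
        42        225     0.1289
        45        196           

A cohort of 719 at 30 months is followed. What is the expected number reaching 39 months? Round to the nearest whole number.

238

The relevant probability is 380/1,149 = 0.330722.
Expected number = 719 × 0.330722 = 238.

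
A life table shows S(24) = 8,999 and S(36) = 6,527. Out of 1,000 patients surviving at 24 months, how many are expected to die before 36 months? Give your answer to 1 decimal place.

The relevant probability is 1 − 6,527/8,999 = 0.274697.
Expected number = 1,000 × 0.274697 = 274.7.

274.7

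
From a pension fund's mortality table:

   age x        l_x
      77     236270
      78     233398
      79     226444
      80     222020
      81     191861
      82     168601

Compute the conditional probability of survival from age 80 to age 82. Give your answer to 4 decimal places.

0.7594

The conditional survival probability is l_82/l_80 = 168601/222020 = 0.759396.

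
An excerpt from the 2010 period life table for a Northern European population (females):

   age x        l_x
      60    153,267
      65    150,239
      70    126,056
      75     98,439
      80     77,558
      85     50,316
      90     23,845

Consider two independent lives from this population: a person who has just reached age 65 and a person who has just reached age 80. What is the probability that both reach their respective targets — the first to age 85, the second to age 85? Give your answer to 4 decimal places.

p₁ = l_85/l_65 = 50,316/150,239 = 0.334906; p₂ = l_85/l_80 = 50,316/77,558 = 0.648753.
P(both) = p₁ × p₂ = 0.334906 × 0.648753 = 0.217271.

0.2173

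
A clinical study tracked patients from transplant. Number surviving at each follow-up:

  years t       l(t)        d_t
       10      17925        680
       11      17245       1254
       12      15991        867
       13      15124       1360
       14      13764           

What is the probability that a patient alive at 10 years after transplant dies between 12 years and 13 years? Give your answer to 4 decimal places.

This is the probability of reaching 12 but not 13, conditional on being alive at 10: (l(12) − l(13)) / l(10).
= (15991 − 15124) / 17925 = 867 / 17925 = 0.048368.

0.0484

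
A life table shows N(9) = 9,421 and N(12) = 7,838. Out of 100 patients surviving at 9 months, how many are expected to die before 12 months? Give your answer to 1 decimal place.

The relevant probability is 1 − 7,838/9,421 = 0.168029.
Expected number = 100 × 0.168029 = 16.8.

16.8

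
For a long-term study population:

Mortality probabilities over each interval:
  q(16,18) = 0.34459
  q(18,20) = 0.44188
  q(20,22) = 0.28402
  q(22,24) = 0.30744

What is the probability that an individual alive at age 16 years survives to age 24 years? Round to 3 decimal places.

0.181

Survival from 16 to 24 is the product of surviving each interval: (1 − 0.34459) × (1 − 0.44188) × (1 − 0.28402) × (1 − 0.30744).
= 0.65541 × 0.55812 × 0.71598 × 0.69256 = 0.181384.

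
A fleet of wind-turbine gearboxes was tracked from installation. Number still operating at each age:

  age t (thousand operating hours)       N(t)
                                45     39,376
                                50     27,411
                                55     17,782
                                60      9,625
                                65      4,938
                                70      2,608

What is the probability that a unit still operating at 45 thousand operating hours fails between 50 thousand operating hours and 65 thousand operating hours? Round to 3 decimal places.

This is the probability of reaching 50 but not 65, conditional on being operational at 45: (N(50) − N(65)) / N(45).
= (27,411 − 4,938) / 39,376 = 22,473 / 39,376 = 0.570728.

0.571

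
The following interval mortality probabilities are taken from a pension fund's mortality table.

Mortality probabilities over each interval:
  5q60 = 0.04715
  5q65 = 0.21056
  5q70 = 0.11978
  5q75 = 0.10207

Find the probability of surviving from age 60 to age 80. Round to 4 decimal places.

20p60 = (1 − 0.04715) × (1 − 0.21056) × (1 − 0.11978) × (1 − 0.10207).
= 0.95285 × 0.78944 × 0.88022 × 0.89793 = 0.594535.

0.5945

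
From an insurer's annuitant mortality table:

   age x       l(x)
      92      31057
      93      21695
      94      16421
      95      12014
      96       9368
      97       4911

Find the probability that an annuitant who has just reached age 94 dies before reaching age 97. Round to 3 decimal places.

0.701

P(die before 97 | alive at 94) = 1 − l(97)/l(94) = 1 − 4911/16421 = (11510)/16421 = 0.700932.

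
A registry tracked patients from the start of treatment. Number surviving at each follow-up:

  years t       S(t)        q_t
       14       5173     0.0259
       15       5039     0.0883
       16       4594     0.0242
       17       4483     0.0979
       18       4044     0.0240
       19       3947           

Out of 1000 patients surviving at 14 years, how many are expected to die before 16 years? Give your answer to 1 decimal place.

111.9

The relevant probability is 1 − 4594/5173 = 0.111927.
Expected number = 1000 × 0.111927 = 111.9.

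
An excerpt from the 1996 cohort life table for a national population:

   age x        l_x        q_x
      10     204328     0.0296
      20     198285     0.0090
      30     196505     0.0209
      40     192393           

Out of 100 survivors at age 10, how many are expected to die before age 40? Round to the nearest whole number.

The relevant probability is 1 − 192393/204328 = 0.058411.
Expected number = 100 × 0.058411 = 6.

6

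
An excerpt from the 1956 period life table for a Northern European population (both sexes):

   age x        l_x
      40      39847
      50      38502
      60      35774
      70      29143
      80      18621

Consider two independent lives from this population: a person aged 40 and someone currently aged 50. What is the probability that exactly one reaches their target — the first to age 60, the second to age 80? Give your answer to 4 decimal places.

0.5130

p₁ = l_60/l_40 = 35774/39847 = 0.897784; p₂ = l_80/l_50 = 18621/38502 = 0.483637.
P(exactly one) = p₁(1−p₂) + (1−p₁)p₂ = 0.463582 + 0.049435 = 0.513018.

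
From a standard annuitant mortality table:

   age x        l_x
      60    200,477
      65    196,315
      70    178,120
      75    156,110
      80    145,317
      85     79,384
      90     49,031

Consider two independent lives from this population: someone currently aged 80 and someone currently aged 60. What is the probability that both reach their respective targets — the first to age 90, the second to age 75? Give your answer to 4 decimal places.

p₁ = l_90/l_80 = 49,031/145,317 = 0.337407; p₂ = l_75/l_60 = 156,110/200,477 = 0.778693.
P(both) = p₁ × p₂ = 0.337407 × 0.778693 = 0.262736.

0.2627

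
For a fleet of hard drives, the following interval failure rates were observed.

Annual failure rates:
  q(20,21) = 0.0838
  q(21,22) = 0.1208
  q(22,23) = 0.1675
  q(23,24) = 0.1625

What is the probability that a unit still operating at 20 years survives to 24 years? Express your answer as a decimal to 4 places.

0.5616

Survival from 20 to 24 is the product of surviving each interval: (1 − 0.0838) × (1 − 0.1208) × (1 − 0.1675) × (1 − 0.1625).
= 0.9162 × 0.8792 × 0.8325 × 0.8375 = 0.561626.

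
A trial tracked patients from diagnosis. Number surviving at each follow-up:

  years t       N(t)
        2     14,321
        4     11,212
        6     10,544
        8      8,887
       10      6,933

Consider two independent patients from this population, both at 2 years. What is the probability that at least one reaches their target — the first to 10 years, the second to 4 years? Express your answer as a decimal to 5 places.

p₁ = N(10)/N(2) = 6,933/14,321 = 0.484114; p₂ = N(4)/N(2) = 11,212/14,321 = 0.782906.
P(at least one) = 1 − (1−p₁)(1−p₂) = 1 − 0.515886 × 0.217094 = 0.888004.

0.88800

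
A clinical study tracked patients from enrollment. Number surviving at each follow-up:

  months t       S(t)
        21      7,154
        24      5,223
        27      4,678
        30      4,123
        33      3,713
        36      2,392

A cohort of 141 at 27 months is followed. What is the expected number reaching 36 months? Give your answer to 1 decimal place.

72.1

The relevant probability is 2,392/4,678 = 0.511330.
Expected number = 141 × 0.511330 = 72.1.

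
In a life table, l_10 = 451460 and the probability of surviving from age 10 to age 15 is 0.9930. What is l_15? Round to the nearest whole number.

l_15 = l_10 × p = 451460 × 0.9930 = 448300.

448300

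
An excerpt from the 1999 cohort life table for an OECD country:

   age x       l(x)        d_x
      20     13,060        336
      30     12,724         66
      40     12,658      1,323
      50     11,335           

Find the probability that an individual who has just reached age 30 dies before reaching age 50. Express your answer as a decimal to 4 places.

0.1092

P(die before 50 | alive at 30) = 1 − l(50)/l(30) = 1 − 11,335/12,724 = (1,389)/12,724 = 0.109164.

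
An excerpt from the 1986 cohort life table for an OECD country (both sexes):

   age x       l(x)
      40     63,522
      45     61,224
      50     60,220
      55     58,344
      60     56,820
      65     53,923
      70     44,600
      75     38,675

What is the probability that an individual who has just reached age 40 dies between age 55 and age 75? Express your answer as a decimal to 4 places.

0.3096

This is the probability of reaching 55 but not 75, conditional on being alive at 40: (l(55) − l(75)) / l(40).
= (58,344 − 38,675) / 63,522 = 19,669 / 63,522 = 0.309641.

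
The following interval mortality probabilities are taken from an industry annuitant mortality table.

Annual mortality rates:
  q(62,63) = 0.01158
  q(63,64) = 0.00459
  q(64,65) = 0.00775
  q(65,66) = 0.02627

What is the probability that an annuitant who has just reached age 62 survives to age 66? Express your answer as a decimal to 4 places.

0.9506

Survival from 62 to 66 is the product of surviving each interval: (1 − 0.01158) × (1 − 0.00459) × (1 − 0.00775) × (1 − 0.02627).
= 0.98842 × 0.99541 × 0.99225 × 0.97373 = 0.950612.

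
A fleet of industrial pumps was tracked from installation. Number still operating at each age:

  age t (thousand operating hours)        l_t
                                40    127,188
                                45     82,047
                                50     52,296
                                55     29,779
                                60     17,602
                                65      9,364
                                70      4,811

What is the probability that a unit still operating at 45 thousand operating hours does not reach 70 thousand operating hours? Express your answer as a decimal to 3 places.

P(fail before 70 | operational at 45) = 1 − l_70/l_45 = 1 − 4,811/82,047 = (77,236)/82,047 = 0.941363.

0.941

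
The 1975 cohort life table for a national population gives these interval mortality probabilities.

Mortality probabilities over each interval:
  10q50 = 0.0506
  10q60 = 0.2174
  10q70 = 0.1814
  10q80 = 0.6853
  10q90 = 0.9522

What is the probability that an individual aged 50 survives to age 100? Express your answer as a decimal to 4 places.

0.0091

Chaining the interval survival probabilities: (1 − 0.0506) × (1 − 0.2174) × (1 − 0.1814) × (1 − 0.6853) × (1 − 0.9522).
= 0.9494 × 0.7826 × 0.8186 × 0.3147 × 0.0478 = 0.009149.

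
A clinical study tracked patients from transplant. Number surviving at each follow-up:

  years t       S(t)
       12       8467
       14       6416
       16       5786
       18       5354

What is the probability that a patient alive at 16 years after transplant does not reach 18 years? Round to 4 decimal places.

0.0747

P(die before 18 | alive at 16) = 1 − S(18)/S(16) = 1 − 5354/5786 = (432)/5786 = 0.074663.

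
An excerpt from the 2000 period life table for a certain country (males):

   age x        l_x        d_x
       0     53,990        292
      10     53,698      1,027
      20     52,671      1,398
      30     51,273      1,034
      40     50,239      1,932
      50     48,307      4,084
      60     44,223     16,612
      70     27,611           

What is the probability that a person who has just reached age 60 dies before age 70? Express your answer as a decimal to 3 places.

0.376

P(die before 70 | alive at 60) = 1 − l_70/l_60 = 1 − 27,611/44,223 = (16,612)/44,223 = 0.375642.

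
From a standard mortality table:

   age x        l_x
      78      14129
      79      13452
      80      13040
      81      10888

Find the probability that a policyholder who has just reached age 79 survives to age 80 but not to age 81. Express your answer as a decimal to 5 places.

0.15998

This is the probability of reaching 80 but not 81, conditional on being alive at 79: (l_80 − l_81) / l_79.
= (13040 − 10888) / 13452 = 2152 / 13452 = 0.159976.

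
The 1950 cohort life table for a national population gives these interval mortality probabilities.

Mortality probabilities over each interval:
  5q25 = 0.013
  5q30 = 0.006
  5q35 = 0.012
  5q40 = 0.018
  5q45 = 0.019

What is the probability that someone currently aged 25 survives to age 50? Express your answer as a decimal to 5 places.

The overall survival probability is (1 − 0.013) × (1 − 0.006) × (1 − 0.012) × (1 − 0.018) × (1 − 0.019).
= 0.987 × 0.994 × 0.988 × 0.982 × 0.981 = 0.933772.

0.93377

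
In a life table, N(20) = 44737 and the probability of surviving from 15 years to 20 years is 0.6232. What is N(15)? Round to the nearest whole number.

71786

N(15) = N(20) / p = 44737 / 0.6232 = 71786.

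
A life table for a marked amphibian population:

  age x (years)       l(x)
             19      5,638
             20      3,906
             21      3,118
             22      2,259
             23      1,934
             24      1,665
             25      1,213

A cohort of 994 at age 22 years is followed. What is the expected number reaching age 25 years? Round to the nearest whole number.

534

The relevant probability is 1,213/2,259 = 0.536963.
Expected number = 994 × 0.536963 = 534.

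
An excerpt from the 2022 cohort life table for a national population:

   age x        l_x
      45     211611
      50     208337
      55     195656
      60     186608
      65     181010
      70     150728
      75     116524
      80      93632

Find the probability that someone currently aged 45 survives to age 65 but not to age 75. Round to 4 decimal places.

0.3047

This is the probability of reaching 65 but not 75, conditional on being alive at 45: (l_65 − l_75) / l_45.
= (181010 − 116524) / 211611 = 64486 / 211611 = 0.304738.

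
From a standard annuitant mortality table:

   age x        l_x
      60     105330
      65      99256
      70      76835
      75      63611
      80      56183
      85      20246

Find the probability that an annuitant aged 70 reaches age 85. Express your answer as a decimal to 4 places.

We want 15p70 = l_85/l_70.
The conditional survival probability is l_85/l_70 = 20246/76835 = 0.263500.

0.2635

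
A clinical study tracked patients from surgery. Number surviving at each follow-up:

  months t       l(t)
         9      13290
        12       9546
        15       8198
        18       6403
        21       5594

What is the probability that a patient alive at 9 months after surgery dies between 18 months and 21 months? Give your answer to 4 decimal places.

This is the probability of reaching 18 but not 21, conditional on being alive at 9: (l(18) − l(21)) / l(9).
= (6403 − 5594) / 13290 = 809 / 13290 = 0.060873.

0.0609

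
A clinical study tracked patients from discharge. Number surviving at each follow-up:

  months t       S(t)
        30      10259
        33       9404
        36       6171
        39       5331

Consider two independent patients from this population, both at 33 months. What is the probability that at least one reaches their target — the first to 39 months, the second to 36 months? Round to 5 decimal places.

0.85110

p₁ = S(39)/S(33) = 5331/9404 = 0.566886; p₂ = S(36)/S(33) = 6171/9404 = 0.656210.
P(at least one) = 1 − (1−p₁)(1−p₂) = 1 − 0.433114 × 0.343790 = 0.851100.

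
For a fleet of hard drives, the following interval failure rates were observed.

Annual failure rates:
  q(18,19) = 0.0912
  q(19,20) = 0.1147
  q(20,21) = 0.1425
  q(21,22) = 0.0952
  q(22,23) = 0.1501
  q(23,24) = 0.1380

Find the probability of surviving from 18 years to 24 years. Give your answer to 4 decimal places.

0.4573

Chaining the interval survival probabilities: (1 − 0.0912) × (1 − 0.1147) × (1 − 0.1425) × (1 − 0.0952) × (1 − 0.1501) × (1 − 0.1380).
= 0.9088 × 0.8853 × 0.8575 × 0.9048 × 0.8499 × 0.8620 = 0.457320.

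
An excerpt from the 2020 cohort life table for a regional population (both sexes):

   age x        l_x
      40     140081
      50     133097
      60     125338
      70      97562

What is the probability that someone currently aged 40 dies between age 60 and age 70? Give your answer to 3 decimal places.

0.198

We want 20|10q40 = (l_60 − l_70)/l_40.
This is the probability of reaching 60 but not 70, conditional on being alive at 40: (l_60 − l_70) / l_40.
= (125338 − 97562) / 140081 = 27776 / 140081 = 0.198285.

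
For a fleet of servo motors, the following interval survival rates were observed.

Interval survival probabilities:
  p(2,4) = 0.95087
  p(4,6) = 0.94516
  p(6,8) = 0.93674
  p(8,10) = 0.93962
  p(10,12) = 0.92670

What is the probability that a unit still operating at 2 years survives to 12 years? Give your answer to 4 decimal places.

0.7331

Survival from 2 to 12 is the product of surviving each interval: 0.95087 × 0.94516 × 0.93674 × 0.93962 × 0.92670.
= 0.733056.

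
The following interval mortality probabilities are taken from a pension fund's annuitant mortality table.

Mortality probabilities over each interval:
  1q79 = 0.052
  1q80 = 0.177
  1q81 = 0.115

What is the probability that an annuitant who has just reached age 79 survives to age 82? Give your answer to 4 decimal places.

0.6905

Survival from 79 to 82 is the product of surviving each interval: (1 − 0.052) × (1 − 0.177) × (1 − 0.115).
= 0.948 × 0.823 × 0.885 = 0.690481.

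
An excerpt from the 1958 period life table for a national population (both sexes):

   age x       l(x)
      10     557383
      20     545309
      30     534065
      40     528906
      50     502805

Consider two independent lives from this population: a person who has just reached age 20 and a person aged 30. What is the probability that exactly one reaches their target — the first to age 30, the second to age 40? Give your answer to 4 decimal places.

p₁ = l(30)/l(20) = 534065/545309 = 0.979380; p₂ = l(40)/l(30) = 528906/534065 = 0.990340.
P(exactly one) = p₁(1−p₂) + (1−p₁)p₂ = 0.009461 + 0.020421 = 0.029882.

0.0299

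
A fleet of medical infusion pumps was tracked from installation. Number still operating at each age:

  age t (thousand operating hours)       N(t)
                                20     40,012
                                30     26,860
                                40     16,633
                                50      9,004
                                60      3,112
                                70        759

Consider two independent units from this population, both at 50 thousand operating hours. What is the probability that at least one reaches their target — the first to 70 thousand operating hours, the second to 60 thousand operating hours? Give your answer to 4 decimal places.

p₁ = N(70)/N(50) = 759/9,004 = 0.084296; p₂ = N(60)/N(50) = 3,112/9,004 = 0.345624.
P(at least one) = 1 − (1−p₁)(1−p₂) = 1 − 0.915704 × 0.654376 = 0.400785.

0.4008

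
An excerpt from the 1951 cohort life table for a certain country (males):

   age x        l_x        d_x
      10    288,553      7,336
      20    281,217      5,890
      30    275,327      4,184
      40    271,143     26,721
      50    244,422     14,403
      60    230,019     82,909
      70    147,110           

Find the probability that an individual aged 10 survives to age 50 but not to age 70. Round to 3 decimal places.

We want 40|20q10 = (l_50 − l_70)/l_10.
This is the probability of reaching 50 but not 70, conditional on being alive at 10: (l_50 − l_70) / l_10.
= (244,422 − 147,110) / 288,553 = 97,312 / 288,553 = 0.337241.

0.337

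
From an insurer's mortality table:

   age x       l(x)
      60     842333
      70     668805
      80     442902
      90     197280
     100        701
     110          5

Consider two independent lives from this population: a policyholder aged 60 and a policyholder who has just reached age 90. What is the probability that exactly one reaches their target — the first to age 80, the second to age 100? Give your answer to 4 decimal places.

p₁ = l(80)/l(60) = 442902/842333 = 0.525804; p₂ = l(100)/l(90) = 701/197280 = 0.003553.
P(exactly one) = p₁(1−p₂) + (1−p₁)p₂ = 0.523936 + 0.001685 = 0.525621.

0.5256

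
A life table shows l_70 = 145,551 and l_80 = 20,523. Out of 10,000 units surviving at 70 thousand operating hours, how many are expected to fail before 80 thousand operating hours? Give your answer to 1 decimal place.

The relevant probability is 1 − 20,523/145,551 = 0.858998.
Expected number = 10,000 × 0.858998 = 8590.0.

8590.0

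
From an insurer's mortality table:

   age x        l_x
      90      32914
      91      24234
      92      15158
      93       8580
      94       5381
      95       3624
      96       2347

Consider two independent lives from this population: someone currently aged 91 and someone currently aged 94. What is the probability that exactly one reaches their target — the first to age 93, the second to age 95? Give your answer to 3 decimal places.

0.551

p₁ = l_93/l_91 = 8580/24234 = 0.354048; p₂ = l_95/l_94 = 3624/5381 = 0.673481.
P(exactly one) = p₁(1−p₂) + (1−p₁)p₂ = 0.115603 + 0.435036 = 0.550640.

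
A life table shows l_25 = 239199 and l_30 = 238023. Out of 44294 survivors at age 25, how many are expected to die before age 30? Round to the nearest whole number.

218

The relevant probability is 1 − 238023/239199 = 0.004916.
Expected number = 44294 × 0.004916 = 218.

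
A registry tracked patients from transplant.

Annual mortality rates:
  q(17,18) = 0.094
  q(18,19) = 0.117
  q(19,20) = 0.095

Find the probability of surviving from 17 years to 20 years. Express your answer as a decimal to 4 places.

P(survive 17→20) = (1 − 0.094) × (1 − 0.117) × (1 − 0.095).
= 0.906 × 0.883 × 0.905 = 0.723998.

0.7240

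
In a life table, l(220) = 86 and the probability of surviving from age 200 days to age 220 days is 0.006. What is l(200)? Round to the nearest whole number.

14333

l(200) = l(220) / p = 86 / 0.006 = 14333.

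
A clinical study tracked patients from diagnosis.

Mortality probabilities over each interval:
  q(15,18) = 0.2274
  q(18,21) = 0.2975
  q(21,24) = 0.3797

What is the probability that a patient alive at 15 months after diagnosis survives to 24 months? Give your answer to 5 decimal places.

0.33667

Chaining the interval survival probabilities: (1 − 0.2274) × (1 − 0.2975) × (1 − 0.3797).
= 0.7726 × 0.7025 × 0.6203 = 0.336669.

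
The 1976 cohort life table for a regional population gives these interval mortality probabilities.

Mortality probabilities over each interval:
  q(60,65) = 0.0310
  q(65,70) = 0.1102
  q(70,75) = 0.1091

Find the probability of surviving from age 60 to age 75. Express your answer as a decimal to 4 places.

0.7681

P(survive 60→75) = (1 − 0.0310) × (1 − 0.1102) × (1 − 0.1091).
= 0.9690 × 0.8898 × 0.8909 = 0.768148.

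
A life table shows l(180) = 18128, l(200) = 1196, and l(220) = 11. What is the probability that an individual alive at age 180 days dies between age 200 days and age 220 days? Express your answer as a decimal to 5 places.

0.06537

This is the probability of reaching 200 but not 220, conditional on being alive at 180: (l(200) − l(220)) / l(180).
= (1196 − 11) / 18128 = 1185 / 18128 = 0.065368.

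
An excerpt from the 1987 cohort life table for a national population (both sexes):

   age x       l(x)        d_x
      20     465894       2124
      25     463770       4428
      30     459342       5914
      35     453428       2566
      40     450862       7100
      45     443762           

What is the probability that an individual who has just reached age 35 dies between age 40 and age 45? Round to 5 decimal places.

0.01566

This is the probability of reaching 40 but not 45, conditional on being alive at 35: (l(40) − l(45)) / l(35).
= (450862 − 443762) / 453428 = 7100 / 453428 = 0.015658.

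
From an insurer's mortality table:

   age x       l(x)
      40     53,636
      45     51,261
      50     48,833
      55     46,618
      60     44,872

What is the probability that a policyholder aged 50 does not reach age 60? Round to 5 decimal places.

0.08111

P(die before 60 | alive at 50) = 1 − l(60)/l(50) = 1 − 44,872/48,833 = (3,961)/48,833 = 0.081113.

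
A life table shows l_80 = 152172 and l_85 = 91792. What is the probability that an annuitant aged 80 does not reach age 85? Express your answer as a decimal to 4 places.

0.3968

P(die before 85 | alive at 80) = 1 − l_85/l_80 = 1 − 91792/152172 = (60380)/152172 = 0.396788.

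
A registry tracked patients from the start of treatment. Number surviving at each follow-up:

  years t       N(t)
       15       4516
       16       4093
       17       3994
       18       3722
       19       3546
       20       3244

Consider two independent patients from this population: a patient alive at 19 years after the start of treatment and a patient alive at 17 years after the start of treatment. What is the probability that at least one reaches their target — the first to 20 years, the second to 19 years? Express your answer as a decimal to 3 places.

p₁ = N(20)/N(19) = 3244/3546 = 0.914834; p₂ = N(19)/N(17) = 3546/3994 = 0.887832.
P(at least one) = 1 − (1−p₁)(1−p₂) = 1 − 0.085166 × 0.112168 = 0.990447.

0.990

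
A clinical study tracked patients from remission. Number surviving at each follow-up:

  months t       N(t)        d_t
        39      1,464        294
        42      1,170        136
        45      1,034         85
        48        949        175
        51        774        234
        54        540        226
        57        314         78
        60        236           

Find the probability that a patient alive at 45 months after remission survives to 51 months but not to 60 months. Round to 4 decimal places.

This is the probability of reaching 51 but not 60, conditional on being alive at 45: (N(51) − N(60)) / N(45).
= (774 − 236) / 1,034 = 538 / 1,034 = 0.520309.

0.5203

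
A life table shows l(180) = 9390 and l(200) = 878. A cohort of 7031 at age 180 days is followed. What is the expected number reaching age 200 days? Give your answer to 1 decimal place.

The relevant probability is 878/9390 = 0.093504.
Expected number = 7031 × 0.093504 = 657.4.

657.4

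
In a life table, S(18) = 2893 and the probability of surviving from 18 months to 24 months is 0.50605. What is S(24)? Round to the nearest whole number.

S(24) = S(18) × p = 2893 × 0.50605 = 1464.

1464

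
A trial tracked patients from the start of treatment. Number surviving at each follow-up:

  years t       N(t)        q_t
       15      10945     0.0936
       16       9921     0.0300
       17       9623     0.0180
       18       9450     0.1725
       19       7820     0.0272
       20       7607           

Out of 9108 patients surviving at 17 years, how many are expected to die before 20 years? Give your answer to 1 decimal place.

The relevant probability is 1 − 7607/9623 = 0.209498.
Expected number = 9108 × 0.209498 = 1908.1.

1908.1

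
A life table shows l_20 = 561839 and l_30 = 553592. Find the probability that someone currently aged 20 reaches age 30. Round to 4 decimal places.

0.9853

We want 10p20 = l_30/l_20.
The conditional survival probability is l_30/l_20 = 553592/561839 = 0.985321.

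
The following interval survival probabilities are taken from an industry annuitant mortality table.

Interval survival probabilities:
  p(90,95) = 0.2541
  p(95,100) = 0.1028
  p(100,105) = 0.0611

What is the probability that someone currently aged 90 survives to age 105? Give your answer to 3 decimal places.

0.002

Survival from 90 to 105 is the product of surviving each interval: 0.2541 × 0.1028 × 0.0611.
= 0.001596.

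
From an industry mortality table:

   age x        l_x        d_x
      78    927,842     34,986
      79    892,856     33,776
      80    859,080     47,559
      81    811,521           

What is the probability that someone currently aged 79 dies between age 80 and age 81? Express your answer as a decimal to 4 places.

0.0533

We want 1|1q79 = (l_80 − l_81)/l_79.
This is the probability of reaching 80 but not 81, conditional on being alive at 79: (l_80 − l_81) / l_79.
= (859,080 − 811,521) / 892,856 = 47,559 / 892,856 = 0.053266.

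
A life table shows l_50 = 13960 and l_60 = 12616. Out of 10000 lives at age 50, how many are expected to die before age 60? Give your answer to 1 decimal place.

962.8

The relevant probability is 1 − 12616/13960 = 0.096275.
Expected number = 10000 × 0.096275 = 962.8.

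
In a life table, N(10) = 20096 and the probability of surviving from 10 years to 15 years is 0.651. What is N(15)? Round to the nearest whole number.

N(15) = N(10) × p = 20096 × 0.651 = 13082.

13082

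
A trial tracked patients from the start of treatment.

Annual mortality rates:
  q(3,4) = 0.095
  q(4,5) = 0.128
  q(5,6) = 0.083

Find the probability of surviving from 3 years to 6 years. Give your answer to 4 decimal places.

0.7237

The overall survival probability is (1 − 0.095) × (1 − 0.128) × (1 − 0.083).
= 0.905 × 0.872 × 0.917 = 0.723660.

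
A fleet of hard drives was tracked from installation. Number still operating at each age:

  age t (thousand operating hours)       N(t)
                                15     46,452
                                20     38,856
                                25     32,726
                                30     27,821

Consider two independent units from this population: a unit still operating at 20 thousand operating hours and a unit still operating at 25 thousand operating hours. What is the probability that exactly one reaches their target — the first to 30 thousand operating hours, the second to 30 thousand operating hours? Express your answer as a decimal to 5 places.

0.34875

p₁ = N(30)/N(20) = 27,821/38,856 = 0.716003; p₂ = N(30)/N(25) = 27,821/32,726 = 0.850119.
P(exactly one) = p₁(1−p₂) + (1−p₁)p₂ = 0.107315 + 0.241431 = 0.348746.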